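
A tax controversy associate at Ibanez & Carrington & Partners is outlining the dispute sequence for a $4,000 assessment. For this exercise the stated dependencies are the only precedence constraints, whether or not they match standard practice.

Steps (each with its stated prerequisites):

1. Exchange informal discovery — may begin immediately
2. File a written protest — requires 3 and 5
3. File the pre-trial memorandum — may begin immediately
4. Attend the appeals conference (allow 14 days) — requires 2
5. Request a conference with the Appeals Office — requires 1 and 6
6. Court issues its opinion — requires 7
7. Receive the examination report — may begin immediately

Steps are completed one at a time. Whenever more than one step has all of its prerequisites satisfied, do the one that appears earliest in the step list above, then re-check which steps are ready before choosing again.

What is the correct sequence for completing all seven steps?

1 → 3 → 7 → 6 → 5 → 2 → 4

Nothing is required for 1, 3 and 7. 1 is listed earlier → 1 first.
Now 3 and 7 have their prerequisites met. 3 is listed earlier, so 3 next.
That leaves 7 as the only ready step → 7.
6 needed 7, now all done → 6.
5 needed 1 and 6, now all done → 5.
2 needed 3 and 5, now all done → 2.
Next only 4 has its prerequisites met → 4.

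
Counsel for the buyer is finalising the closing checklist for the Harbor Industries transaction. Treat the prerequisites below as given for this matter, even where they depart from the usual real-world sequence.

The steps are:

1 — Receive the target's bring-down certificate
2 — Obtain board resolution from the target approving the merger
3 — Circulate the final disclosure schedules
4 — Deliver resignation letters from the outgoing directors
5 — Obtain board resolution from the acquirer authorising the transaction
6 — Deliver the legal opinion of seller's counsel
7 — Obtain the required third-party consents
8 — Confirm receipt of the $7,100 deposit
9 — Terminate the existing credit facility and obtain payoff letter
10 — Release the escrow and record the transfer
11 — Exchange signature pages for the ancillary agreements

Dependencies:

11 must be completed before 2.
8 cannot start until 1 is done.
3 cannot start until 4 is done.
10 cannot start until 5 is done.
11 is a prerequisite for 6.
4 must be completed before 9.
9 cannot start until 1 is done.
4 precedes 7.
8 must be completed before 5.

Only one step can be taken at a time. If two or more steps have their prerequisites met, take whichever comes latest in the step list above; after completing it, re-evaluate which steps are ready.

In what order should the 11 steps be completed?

11, 4 and 1 have no prerequisites; 11 is listed later, so 11 is first.
6, 4, 2 and 1 are all available; 6 is listed later → 6.
Now 4, 2 and 1 have their prerequisites met. 4 is listed later, so 4 next.
Ready: 7, 3, 2 and 1. 7 is listed later → 7.
Ready: 3, 2 and 1. 3 is listed later → 3.
Now 2 and 1 have their prerequisites met. 2 is listed later, so 2 next.
That leaves 1 as the only ready step → 1.
Ready: 9 and 8. 9 is listed later → 9.
That leaves 8 as the only ready step → 8.
That leaves 5 as the only ready step → 5.
10 is the only step now ready → 10.

11, 6, 4, 7, 3, 2, 1, 9, 8, 5, 10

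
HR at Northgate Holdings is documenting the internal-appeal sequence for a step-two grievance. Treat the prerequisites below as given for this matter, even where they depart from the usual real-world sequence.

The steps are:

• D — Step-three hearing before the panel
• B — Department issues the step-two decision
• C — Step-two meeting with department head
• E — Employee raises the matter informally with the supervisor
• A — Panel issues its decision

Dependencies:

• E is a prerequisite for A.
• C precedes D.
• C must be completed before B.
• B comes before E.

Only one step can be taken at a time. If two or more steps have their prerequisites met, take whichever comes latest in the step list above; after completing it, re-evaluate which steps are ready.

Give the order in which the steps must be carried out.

C has no prerequisites → C first.
Now B and D have their prerequisites met. B is listed later, so B next.
E now also ready, so the ready set is {E, D}; E is listed later → E.
A now also ready, so the ready set is {A, D}; A is listed later → A.
That leaves D as the only ready step → D.

C → B → E → A → D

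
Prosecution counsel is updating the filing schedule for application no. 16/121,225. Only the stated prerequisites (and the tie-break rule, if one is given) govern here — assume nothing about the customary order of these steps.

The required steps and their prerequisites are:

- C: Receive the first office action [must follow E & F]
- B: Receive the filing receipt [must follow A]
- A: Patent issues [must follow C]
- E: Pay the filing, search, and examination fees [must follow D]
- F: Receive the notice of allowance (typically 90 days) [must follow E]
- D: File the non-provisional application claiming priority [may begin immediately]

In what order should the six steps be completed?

D, E, F, C, A, B

D is the only step with nothing outstanding, so it goes first.
E needed D, now all done → E.
F is the only step now ready → F.
Next only C has its prerequisites met → C.
A needed C, now all done → A.
B is the only step now ready → B.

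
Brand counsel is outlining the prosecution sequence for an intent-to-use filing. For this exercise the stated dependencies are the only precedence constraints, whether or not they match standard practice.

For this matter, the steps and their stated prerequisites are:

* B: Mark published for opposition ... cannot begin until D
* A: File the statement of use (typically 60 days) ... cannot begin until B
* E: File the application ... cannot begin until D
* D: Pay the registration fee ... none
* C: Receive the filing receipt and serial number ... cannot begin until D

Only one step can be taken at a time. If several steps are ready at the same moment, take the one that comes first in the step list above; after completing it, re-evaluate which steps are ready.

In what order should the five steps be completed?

D, B, A, E, C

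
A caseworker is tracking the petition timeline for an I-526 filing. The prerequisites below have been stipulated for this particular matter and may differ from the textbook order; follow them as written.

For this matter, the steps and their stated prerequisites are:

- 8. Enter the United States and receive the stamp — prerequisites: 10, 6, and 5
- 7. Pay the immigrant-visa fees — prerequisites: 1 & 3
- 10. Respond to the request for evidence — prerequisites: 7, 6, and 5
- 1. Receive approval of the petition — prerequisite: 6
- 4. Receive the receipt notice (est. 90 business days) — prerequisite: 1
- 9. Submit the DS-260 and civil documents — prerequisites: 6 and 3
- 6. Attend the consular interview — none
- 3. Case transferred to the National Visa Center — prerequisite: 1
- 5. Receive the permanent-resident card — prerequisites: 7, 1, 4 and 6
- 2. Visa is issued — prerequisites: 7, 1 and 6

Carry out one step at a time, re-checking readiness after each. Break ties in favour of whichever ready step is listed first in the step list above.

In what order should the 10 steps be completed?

6 is the only step with nothing outstanding, so it goes first.
1 is the only step now ready → 1.
Ready: 4 and 3. 4 is listed earlier → 4.
3 is the only step now ready → 3.
Now 7 and 9 have their prerequisites met. 7 is listed earlier, so 7 next.
Ready: 9, 5 and 2. 9 is listed earlier → 9.
Now 5 and 2 have their prerequisites met. 5 is listed earlier, so 5 next.
10 and 2 are both available; 10 is listed earlier → 10.
8 and 2 are both available; 8 is listed earlier → 8.
Next only 2 has its prerequisites met → 2.

6, 1, 4, 3, 7, 9, 5, 10, 8, 2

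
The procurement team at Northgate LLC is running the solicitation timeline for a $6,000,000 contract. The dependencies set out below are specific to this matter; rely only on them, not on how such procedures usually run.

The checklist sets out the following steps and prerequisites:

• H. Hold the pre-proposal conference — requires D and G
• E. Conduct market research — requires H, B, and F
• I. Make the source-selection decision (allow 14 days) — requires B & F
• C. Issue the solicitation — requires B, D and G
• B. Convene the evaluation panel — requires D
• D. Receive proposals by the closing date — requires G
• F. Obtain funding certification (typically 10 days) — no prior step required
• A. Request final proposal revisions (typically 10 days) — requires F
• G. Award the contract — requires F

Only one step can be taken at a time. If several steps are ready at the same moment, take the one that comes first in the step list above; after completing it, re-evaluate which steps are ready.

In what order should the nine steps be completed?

F A G D H B E I C

F has no prerequisites → F first.
Ready: A and G. A is listed earlier → A.
Next only G has its prerequisites met → G.
D is the only step now ready → D.
Ready: H and B. H is listed earlier → H.
B needed D, now all done → B.
E, I and C are all available; E is listed earlier → E.
Ready: I and C. I is listed earlier → I.
C needed B, D and G, now all done → C.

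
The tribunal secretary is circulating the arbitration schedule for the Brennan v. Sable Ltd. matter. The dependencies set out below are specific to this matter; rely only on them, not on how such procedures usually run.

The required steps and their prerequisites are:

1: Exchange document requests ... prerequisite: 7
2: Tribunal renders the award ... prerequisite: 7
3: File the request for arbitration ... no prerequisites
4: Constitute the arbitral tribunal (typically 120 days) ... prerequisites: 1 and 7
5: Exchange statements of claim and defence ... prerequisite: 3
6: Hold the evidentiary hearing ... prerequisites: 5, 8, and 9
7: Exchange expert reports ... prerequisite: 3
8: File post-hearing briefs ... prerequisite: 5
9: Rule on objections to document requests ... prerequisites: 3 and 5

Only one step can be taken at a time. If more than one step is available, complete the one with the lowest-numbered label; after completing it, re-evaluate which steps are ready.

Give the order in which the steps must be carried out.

3 → 5 → 7 → 1 → 2 → 4 → 8 → 9 → 6

3 has no prerequisites → 3 first.
Now 5 and 7 have their prerequisites met. 5 has the earlier label, so 5 next.
8 and 9 now also ready, so the ready set is {7, 8, 9}; 7 has the earlier label → 7.
1 and 2 now also ready, so the ready set is {1, 2, 8, 9}; 1 has the earlier label → 1.
2, 4, 8 and 9 are all available; 2 has the earlier label → 2.
Now 4, 8 and 9 have their prerequisites met. 4 has the earlier label, so 4 next.
Ready: 8 and 9. 8 has the earlier label → 8.
9 needed 3 and 5, now all done → 9.
6 needed 5, 8 and 9, now all done → 6.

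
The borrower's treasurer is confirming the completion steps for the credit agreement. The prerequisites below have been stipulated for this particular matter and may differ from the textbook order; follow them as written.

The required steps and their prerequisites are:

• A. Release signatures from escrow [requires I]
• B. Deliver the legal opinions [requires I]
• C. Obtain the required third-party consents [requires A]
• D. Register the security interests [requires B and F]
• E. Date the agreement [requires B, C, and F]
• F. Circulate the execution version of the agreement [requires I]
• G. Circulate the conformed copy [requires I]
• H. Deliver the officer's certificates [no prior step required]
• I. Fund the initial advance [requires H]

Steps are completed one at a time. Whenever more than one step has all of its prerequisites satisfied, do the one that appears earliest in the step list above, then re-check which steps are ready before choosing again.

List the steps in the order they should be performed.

H, I, A, B, C, F, D, E, G

H has no prerequisites → H first.
I needed H, now all done → I.
Now A, B, F and G have their prerequisites met. A is listed earlier, so A next.
Now B, C, F and G have their prerequisites met. B is listed earlier, so B next.
Ready: C, F and G. C is listed earlier → C.
Ready: F and G. F is listed earlier → F.
D, E and G are all available; D is listed earlier → D.
Now E and G have their prerequisites met. E is listed earlier, so E next.
Next only G has its prerequisites met → G.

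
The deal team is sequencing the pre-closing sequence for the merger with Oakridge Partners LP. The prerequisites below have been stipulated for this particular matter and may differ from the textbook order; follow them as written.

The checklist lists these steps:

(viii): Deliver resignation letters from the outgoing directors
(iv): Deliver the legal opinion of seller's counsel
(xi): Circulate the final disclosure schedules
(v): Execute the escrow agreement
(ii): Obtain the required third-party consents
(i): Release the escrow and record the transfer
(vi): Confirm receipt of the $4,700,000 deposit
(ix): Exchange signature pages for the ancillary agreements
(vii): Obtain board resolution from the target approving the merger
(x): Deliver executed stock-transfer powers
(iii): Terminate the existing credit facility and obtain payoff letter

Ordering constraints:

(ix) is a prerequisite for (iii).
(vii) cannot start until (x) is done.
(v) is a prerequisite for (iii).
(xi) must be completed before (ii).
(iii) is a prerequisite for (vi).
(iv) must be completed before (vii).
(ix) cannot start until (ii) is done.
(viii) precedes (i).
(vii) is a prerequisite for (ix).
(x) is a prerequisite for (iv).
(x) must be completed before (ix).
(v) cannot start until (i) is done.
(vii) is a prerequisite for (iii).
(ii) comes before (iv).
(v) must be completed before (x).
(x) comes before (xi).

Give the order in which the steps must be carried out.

(viii) (i) (v) (x) (xi) (ii) (iv) (vii) (ix) (iii) (vi)

(viii) is the only step with nothing outstanding, so it goes first.
(i) is the only step now ready → (i).
(v) is the only step now ready → (v).
Next only (x) has its prerequisites met → (x).
Next only (xi) has its prerequisites met → (xi).
That leaves (ii) as the only ready step → (ii).
(iv) needed (ii) and (x), now all done → (iv).
(vii) needed (iv) and (x), now all done → (vii).
(ix) needed (ii), (vii) and (x), now all done → (ix).
(iii) needed (v), (ix) and (vii), now all done → (iii).
(vi) needed (iii), now all done → (vi).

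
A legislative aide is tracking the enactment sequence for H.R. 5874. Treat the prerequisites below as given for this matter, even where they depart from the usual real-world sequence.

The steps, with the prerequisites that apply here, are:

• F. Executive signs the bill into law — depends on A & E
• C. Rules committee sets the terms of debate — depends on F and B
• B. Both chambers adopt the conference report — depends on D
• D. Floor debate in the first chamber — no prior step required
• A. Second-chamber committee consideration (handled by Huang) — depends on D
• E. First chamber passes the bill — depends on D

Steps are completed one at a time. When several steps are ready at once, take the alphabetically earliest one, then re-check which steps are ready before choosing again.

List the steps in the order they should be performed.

D, A, B, E, F, C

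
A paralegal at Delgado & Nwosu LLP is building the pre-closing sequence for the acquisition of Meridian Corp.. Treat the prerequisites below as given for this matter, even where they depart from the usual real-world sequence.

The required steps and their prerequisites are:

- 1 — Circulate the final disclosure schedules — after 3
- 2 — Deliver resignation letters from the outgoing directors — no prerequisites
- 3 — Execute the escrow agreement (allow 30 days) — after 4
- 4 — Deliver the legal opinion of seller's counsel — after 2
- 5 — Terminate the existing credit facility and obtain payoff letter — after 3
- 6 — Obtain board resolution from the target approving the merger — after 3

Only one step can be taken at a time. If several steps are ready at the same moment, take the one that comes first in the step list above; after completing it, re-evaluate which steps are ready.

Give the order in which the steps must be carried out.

2 has no prerequisites → 2 first.
4 is the only step now ready → 4.
3 needed 4, now all done → 3.
Ready: 1, 5 and 6. 1 is listed earlier → 1.
5 and 6 are both available; 5 is listed earlier → 5.
Next only 6 has its prerequisites met → 6.

2, 4, 3, 1, 5, 6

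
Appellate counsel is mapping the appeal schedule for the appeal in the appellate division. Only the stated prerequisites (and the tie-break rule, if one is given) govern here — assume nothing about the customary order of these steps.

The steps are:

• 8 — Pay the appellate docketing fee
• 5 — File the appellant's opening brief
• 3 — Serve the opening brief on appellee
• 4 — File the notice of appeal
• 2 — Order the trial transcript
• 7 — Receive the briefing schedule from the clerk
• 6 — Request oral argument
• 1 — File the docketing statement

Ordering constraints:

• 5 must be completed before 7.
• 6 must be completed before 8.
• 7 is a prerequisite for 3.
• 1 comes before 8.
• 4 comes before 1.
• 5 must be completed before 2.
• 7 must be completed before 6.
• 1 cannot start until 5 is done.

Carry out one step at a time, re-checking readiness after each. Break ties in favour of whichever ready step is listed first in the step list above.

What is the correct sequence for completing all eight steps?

5 and 4 have no prerequisites; 5 is listed earlier, so 5 is first.
Ready: 4, 2 and 7. 4 is listed earlier → 4.
Now 2, 7 and 1 have their prerequisites met. 2 is listed earlier, so 2 next.
7 and 1 are both available; 7 is listed earlier → 7.
3, 6 and 1 are all available; 3 is listed earlier → 3.
Ready: 6 and 1. 6 is listed earlier → 6.
1 needed 5 and 4, now all done → 1.
8 needed 6 and 1, now all done → 8.

5, 4, 2, 7, 3, 6, 1, 8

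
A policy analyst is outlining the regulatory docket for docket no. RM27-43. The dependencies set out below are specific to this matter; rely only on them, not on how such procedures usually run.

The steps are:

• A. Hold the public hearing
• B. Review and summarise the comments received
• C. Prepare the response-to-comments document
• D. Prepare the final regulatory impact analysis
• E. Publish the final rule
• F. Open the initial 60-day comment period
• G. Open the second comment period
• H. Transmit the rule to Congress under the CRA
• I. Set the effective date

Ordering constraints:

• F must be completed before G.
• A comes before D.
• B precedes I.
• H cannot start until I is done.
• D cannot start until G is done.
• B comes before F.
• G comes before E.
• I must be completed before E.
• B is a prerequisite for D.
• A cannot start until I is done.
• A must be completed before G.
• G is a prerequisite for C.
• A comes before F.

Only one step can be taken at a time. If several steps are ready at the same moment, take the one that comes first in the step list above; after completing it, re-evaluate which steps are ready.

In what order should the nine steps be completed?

B, I, A, F, G, C, D, E, H

B is the only step with nothing outstanding, so it goes first.
I needed B, now all done → I.
Now A and H have their prerequisites met. A is listed earlier, so A next.
F now also ready, so the ready set is {F, H}; F is listed earlier → F.
G now also ready, so the ready set is {G, H}; G is listed earlier → G.
C, D and E now also ready, so the ready set is {C, D, E, H}; C is listed earlier → C.
Now D, E and H have their prerequisites met. D is listed earlier, so D next.
E and H are both available; E is listed earlier → E.
H needed I, now all done → H.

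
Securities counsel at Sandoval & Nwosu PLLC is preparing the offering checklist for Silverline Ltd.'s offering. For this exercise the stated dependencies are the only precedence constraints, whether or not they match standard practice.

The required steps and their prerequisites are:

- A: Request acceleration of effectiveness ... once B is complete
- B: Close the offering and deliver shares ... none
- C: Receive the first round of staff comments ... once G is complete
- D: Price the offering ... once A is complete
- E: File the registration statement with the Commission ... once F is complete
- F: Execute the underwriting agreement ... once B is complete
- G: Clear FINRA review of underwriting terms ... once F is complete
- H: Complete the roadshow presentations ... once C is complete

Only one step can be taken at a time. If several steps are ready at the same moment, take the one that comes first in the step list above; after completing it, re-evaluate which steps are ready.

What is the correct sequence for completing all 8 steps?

B → A → D → F → E → G → C → H

B is the only step with nothing outstanding, so it goes first.
Ready: A and F. A is listed earlier → A.
Ready: D and F. D is listed earlier → D.
Next only F has its prerequisites met → F.
Now E and G have their prerequisites met. E is listed earlier, so E next.
G needed F, now all done → G.
That leaves C as the only ready step → C.
H needed C, now all done → H.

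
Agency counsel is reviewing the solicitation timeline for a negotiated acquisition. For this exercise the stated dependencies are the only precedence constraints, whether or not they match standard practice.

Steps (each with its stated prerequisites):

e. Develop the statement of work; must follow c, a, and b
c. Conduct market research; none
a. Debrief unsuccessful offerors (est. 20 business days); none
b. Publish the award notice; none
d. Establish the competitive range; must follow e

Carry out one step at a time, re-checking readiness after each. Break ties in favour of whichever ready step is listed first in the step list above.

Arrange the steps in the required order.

Nothing is required for c, a and b. c is listed earlier → c first.
Now a and b have their prerequisites met. a is listed earlier, so a next.
That leaves b as the only ready step → b.
e needed c, a and b, now all done → e.
Next only d has its prerequisites met → d.

c → a → b → e → d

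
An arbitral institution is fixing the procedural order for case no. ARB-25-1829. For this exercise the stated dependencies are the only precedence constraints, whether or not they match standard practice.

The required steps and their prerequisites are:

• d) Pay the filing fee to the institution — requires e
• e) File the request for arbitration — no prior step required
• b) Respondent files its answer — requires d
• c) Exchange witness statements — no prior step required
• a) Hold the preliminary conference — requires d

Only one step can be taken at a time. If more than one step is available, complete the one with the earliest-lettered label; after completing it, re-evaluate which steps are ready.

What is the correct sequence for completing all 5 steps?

c e d a b

c and e have no prerequisites; c has the earlier label, so c is first.
That leaves e as the only ready step → e.
That leaves d as the only ready step → d.
Ready: a and b. a has the earlier label → a.
Next only b has its prerequisites met → b.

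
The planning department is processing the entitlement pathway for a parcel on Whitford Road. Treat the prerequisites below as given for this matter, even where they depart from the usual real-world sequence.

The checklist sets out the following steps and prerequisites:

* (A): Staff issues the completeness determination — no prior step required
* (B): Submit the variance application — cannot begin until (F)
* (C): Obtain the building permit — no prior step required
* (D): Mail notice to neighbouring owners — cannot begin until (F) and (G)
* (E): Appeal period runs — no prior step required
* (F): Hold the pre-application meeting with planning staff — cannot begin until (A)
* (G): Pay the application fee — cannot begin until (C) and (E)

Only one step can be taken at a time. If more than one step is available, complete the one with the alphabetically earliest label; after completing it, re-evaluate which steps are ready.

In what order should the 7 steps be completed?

(A) → (C) → (E) → (F) → (B) → (G) → (D)

(A), (C) and (E) have no prerequisites; (A) has the earlier label, so (A) is first.
(F) now also ready, so the ready set is {(C), (E), (F)}; (C) has the earlier label → (C).
Now (E) and (F) have their prerequisites met. (E) has the earlier label, so (E) next.
Now (F) and (G) have their prerequisites met. (F) has the earlier label, so (F) next.
(B) now also ready, so the ready set is {(B), (G)}; (B) has the earlier label → (B).
(G) is the only step now ready → (G).
(D) is the only step now ready → (D).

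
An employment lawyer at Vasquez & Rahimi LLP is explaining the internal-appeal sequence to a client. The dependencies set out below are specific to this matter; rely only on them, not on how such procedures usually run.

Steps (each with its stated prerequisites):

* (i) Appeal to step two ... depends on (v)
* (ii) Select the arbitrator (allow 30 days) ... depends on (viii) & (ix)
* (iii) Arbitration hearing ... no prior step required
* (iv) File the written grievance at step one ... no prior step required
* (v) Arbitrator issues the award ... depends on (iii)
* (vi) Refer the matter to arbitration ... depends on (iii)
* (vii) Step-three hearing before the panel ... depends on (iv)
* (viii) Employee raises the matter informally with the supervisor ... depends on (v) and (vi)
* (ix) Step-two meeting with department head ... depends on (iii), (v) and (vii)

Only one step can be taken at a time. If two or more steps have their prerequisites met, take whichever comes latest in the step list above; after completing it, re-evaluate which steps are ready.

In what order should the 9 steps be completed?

(iv), (vii), (iii), (vi), (v), (ix), (viii), (ii), (i)

Nothing is required for (iv) and (iii). (iv) is listed later → (iv) first.
Now (vii) and (iii) have their prerequisites met. (vii) is listed later, so (vii) next.
Next only (iii) has its prerequisites met → (iii).
Ready: (vi) and (v). (vi) is listed later → (vi).
(v) needed (iii), now all done → (v).
Now (ix), (viii) and (i) have their prerequisites met. (ix) is listed later, so (ix) next.
(viii) and (i) are both available; (viii) is listed later → (viii).
Now (ii) and (i) have their prerequisites met. (ii) is listed later, so (ii) next.
Next only (i) has its prerequisites met → (i).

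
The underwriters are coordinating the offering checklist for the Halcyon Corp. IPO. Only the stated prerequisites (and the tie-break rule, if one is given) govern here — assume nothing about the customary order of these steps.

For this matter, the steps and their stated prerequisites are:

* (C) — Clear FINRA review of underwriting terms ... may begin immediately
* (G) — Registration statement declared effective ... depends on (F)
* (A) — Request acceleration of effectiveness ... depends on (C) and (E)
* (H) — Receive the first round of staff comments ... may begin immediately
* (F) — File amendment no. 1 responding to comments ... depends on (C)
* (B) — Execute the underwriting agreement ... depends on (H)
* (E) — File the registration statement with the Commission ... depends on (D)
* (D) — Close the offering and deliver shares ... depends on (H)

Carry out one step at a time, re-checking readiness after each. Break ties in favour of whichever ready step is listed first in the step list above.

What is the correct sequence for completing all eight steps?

(C) → (H) → (F) → (G) → (B) → (D) → (E) → (A)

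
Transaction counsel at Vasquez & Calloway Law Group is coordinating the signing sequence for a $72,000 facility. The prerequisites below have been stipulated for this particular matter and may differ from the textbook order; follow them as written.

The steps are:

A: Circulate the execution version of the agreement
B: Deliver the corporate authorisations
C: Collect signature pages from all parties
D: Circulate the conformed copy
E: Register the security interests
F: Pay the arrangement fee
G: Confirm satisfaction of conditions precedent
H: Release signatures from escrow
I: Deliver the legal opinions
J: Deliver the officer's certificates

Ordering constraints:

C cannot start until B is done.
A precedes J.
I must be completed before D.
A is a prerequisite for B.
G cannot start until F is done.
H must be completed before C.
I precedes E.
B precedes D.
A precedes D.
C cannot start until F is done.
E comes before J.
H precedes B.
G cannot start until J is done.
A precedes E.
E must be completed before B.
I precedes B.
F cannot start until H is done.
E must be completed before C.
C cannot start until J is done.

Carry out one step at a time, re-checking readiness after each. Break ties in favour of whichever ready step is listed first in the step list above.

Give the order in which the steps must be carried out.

Nothing is required for A, H and I. A is listed earlier → A first.
Now H and I have their prerequisites met. H is listed earlier, so H next.
F and I are both available; F is listed earlier → F.
I is the only step now ready → I.
That leaves E as the only ready step → E.
B and J are both available; B is listed earlier → B.
Now D and J have their prerequisites met. D is listed earlier, so D next.
J needed A and E, now all done → J.
C and G are both available; C is listed earlier → C.
G needed F and J, now all done → G.

A, H, F, I, E, B, D, J, C, G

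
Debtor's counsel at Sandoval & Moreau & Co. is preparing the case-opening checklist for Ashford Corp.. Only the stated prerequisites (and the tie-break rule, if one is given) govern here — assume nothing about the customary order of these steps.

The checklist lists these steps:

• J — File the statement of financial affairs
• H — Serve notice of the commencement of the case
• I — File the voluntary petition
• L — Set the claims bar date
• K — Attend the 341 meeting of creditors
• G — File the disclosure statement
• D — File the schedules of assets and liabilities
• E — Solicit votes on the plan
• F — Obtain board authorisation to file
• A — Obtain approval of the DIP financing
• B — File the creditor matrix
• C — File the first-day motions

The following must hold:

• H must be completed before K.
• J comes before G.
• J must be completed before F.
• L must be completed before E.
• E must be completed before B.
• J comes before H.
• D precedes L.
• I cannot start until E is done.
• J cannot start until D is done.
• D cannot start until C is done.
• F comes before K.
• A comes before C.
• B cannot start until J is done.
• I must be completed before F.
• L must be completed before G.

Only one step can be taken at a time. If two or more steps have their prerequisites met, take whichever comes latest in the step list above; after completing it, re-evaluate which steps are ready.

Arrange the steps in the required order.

A is the only step with nothing outstanding, so it goes first.
Next only C has its prerequisites met → C.
That leaves D as the only ready step → D.
Now L and J have their prerequisites met. L is listed later, so L next.
E now also ready, so the ready set is {E, J}; E is listed later → E.
I now also ready, so the ready set is {I, J}; I is listed later → I.
J needed D, now all done → J.
B, F, G and H are all available; B is listed later → B.
F, G and H are all available; F is listed later → F.
Now G and H have their prerequisites met. G is listed later, so G next.
H needed J, now all done → H.
K is the only step now ready → K.

A C D L E I J B F G H K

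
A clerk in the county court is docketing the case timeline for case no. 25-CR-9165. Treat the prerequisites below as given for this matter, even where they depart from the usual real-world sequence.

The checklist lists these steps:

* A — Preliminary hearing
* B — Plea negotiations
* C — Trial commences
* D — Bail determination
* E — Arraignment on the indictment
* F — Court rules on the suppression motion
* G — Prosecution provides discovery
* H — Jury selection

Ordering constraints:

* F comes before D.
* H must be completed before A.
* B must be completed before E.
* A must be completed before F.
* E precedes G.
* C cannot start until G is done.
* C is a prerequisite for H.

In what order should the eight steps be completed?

B, E, G, C, H, A, F, D

B is the only step with nothing outstanding, so it goes first.
E needed B, now all done → E.
That leaves G as the only ready step → G.
C needed G, now all done → C.
Next only H has its prerequisites met → H.
That leaves A as the only ready step → A.
F needed A, now all done → F.
Next only D has its prerequisites met → D.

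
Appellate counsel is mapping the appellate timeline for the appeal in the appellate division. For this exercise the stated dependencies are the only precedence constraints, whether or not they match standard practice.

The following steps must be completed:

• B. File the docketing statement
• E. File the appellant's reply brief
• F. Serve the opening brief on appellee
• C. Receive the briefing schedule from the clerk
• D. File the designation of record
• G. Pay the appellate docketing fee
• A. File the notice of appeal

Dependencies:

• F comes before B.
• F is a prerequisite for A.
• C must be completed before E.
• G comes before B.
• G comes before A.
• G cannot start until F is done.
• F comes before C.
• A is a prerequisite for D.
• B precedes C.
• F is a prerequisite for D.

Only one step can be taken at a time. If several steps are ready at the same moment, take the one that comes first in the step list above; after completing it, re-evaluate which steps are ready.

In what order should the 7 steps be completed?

F is the only step with nothing outstanding, so it goes first.
G needed F, now all done → G.
Now B and A have their prerequisites met. B is listed earlier, so B next.
Ready: C and A. C is listed earlier → C.
E and A are both available; E is listed earlier → E.
A needed F and G, now all done → A.
That leaves D as the only ready step → D.

F, G, B, C, E, A, D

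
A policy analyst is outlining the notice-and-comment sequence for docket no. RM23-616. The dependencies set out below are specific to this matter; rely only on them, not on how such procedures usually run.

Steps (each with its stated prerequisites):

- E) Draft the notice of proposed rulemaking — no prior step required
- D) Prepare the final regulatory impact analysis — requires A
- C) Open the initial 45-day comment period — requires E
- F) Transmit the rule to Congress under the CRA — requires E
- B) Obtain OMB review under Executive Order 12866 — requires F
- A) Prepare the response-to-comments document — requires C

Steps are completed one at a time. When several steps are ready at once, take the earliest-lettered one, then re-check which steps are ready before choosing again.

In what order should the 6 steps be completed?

E, C, A, D, F, B

Only E has no prerequisites, so it is first.
C and F are both available; C has the earlier label → C.
A now also ready, so the ready set is {A, F}; A has the earlier label → A.
D and F are both available; D has the earlier label → D.
F needed E, now all done → F.
That leaves B as the only ready step → B.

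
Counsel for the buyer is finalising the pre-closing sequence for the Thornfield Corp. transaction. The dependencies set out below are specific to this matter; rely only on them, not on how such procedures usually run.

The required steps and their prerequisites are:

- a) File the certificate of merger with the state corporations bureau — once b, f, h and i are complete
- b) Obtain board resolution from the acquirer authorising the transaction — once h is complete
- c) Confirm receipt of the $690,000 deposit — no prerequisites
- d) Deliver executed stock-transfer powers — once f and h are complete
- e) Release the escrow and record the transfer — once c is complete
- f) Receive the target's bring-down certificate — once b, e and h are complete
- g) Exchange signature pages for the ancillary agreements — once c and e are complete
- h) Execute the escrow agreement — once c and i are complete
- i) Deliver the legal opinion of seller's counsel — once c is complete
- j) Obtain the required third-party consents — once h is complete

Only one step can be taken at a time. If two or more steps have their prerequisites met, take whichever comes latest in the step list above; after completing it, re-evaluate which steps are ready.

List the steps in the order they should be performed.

Only c has no prerequisites, so it is first.
i and e are both available; i is listed later → i.
h now also ready, so the ready set is {h, e}; h is listed later → h.
j, e and b are all available; j is listed later → j.
Now e and b have their prerequisites met. e is listed later, so e next.
Now g and b have their prerequisites met. g is listed later, so g next.
b needed h, now all done → b.
f is the only step now ready → f.
Ready: d and a. d is listed later → d.
a needed i, h, f and b, now all done → a.

c, i, h, j, e, g, b, f, d, a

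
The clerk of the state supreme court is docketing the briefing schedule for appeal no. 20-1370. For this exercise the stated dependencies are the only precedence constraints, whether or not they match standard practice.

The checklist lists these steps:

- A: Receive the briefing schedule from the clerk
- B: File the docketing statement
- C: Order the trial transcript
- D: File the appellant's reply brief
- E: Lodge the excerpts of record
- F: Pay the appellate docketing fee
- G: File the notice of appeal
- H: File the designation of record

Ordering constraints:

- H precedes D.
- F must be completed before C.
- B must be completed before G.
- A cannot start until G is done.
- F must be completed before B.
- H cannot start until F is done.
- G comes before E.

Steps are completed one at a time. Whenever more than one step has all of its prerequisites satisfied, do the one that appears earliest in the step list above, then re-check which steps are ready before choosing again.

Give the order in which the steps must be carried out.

F has no prerequisites → F first.
Now B, C and H have their prerequisites met. B is listed earlier, so B next.
Now C, G and H have their prerequisites met. C is listed earlier, so C next.
Ready: G and H. G is listed earlier → G.
Now A, E and H have their prerequisites met. A is listed earlier, so A next.
Ready: E and H. E is listed earlier → E.
That leaves H as the only ready step → H.
D needed H, now all done → D.

F, B, C, G, A, E, H, D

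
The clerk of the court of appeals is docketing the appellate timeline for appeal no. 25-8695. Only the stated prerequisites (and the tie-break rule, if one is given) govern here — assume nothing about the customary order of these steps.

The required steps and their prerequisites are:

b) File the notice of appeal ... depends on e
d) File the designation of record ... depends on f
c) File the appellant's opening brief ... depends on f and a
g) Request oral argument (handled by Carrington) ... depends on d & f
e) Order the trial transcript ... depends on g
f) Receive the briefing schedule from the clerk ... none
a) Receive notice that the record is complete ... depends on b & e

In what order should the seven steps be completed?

Only f has no prerequisites, so it is first.
d needed f, now all done → d.
g needed d and f, now all done → g.
e is the only step now ready → e.
Next only b has its prerequisites met → b.
Next only a has its prerequisites met → a.
c is the only step now ready → c.

f d g e b a c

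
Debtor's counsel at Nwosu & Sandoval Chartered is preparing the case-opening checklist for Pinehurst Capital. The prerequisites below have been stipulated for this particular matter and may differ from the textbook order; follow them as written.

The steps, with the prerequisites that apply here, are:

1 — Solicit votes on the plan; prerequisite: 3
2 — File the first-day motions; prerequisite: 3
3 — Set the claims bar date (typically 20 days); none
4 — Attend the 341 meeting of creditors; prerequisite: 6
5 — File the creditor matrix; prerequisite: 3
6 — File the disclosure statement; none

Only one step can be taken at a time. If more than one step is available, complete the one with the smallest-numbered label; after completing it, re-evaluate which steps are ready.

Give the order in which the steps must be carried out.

3 1 2 5 6 4

Nothing is required for 3 and 6. 3 has the earlier label → 3 first.
1, 2 and 5 now also ready, so the ready set is {1, 2, 5, 6}; 1 has the earlier label → 1.
Ready: 2, 5 and 6. 2 has the earlier label → 2.
Now 5 and 6 have their prerequisites met. 5 has the earlier label, so 5 next.
Next only 6 has its prerequisites met → 6.
4 needed 6, now all done → 4.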